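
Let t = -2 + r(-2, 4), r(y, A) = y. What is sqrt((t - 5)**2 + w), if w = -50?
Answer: sqrt(31) ≈ 5.5678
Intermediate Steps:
t = -4 (t = -2 - 2 = -4)
sqrt((t - 5)**2 + w) = sqrt((-4 - 5)**2 - 50) = sqrt((-9)**2 - 50) = sqrt(81 - 50) = sqrt(31)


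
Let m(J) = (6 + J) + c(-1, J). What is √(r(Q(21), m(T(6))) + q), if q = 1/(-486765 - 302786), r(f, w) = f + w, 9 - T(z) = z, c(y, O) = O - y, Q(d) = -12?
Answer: 5*√24935599682/789551 ≈ 1.0000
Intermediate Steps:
T(z) = 9 - z
m(J) = 7 + 2*J (m(J) = (6 + J) + (J - 1*(-1)) = (6 + J) + (J + 1) = (6 + J) + (1 + J) = 7 + 2*J)
q = -1/789551 (q = 1/(-789551) = -1/789551 ≈ -1.2665e-6)
√(r(Q(21), m(T(6))) + q) = √((-12 + (7 + 2*(9 - 1*6))) - 1/789551) = √((-12 + (7 + 2*(9 - 6))) - 1/789551) = √((-12 + (7 + 2*3)) - 1/789551) = √((-12 + (7 + 6)) - 1/789551) = √((-12 + 13) - 1/789551) = √(1 - 1/789551) = √(789550/789551) = 5*√24935599682/789551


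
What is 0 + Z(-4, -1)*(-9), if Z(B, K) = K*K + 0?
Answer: -9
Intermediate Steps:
Z(B, K) = K² (Z(B, K) = K² + 0 = K²)
0 + Z(-4, -1)*(-9) = 0 + (-1)²*(-9) = 0 + 1*(-9) = 0 - 9 = -9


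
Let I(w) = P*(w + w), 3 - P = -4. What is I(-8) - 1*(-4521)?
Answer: 4409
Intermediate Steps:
P = 7 (P = 3 - 1*(-4) = 3 + 4 = 7)
I(w) = 14*w (I(w) = 7*(w + w) = 7*(2*w) = 14*w)
I(-8) - 1*(-4521) = 14*(-8) - 1*(-4521) = -112 + 4521 = 4409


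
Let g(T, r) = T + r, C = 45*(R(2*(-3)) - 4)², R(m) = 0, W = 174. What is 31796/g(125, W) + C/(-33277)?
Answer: 1057860212/9949823 ≈ 106.32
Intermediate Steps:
C = 720 (C = 45*(0 - 4)² = 45*(-4)² = 45*16 = 720)
31796/g(125, W) + C/(-33277) = 31796/(125 + 174) + 720/(-33277) = 31796/299 + 720*(-1/33277) = 31796*(1/299) - 720/33277 = 31796/299 - 720/33277 = 1057860212/9949823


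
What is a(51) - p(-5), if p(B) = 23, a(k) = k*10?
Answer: 487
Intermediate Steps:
a(k) = 10*k
a(51) - p(-5) = 10*51 - 1*23 = 510 - 23 = 487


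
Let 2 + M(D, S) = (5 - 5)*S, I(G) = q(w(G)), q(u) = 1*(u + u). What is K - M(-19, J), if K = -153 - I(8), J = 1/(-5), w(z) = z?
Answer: -167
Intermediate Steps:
J = -⅕ ≈ -0.20000
q(u) = 2*u (q(u) = 1*(2*u) = 2*u)
I(G) = 2*G
M(D, S) = -2 (M(D, S) = -2 + (5 - 5)*S = -2 + 0*S = -2 + 0 = -2)
K = -169 (K = -153 - 2*8 = -153 - 1*16 = -153 - 16 = -169)
K - M(-19, J) = -169 - 1*(-2) = -169 + 2 = -167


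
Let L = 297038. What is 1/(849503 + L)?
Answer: 1/1146541 ≈ 8.7219e-7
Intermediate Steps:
1/(849503 + L) = 1/(849503 + 297038) = 1/1146541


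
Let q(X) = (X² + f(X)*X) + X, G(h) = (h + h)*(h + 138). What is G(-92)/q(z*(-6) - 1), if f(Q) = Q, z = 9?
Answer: -8464/5995 ≈ -1.4118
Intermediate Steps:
G(h) = 2*h*(138 + h) (G(h) = (2*h)*(138 + h) = 2*h*(138 + h))
q(X) = X + 2*X² (q(X) = (X² + X*X) + X = (X² + X²) + X = 2*X² + X = X + 2*X²)
G(-92)/q(z*(-6) - 1) = (2*(-92)*(138 - 92))/(((9*(-6) - 1)*(1 + 2*(9*(-6) - 1)))) = (2*(-92)*46)/(((-54 - 1)*(1 + 2*(-54 - 1)))) = -8464*(-1/(55*(1 + 2*(-55)))) = -8464*(-1/(55*(1 - 110))) = -8464/((-55*(-109))) = -8464/5995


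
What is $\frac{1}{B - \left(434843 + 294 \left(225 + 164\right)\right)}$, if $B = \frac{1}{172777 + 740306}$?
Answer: $- \frac{913083}{501473401346} \approx -1.8208 \cdot 10^{-6}$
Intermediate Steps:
$B = \frac{1}{913083} \approx 1.0952 \cdot 10^{-6}$
$\frac{1}{B - \left(434843 + 294 \left(225 + 164\right)\right)} = \frac{1}{\frac{1}{913083} - \left(434843 + 294 \left(225 + 164\right)\right)} = \frac{1}{\frac{1}{913083} - 549209} = \frac{1}{- \frac{501473401346}{913083}} = - \frac{913083}{501473401346}$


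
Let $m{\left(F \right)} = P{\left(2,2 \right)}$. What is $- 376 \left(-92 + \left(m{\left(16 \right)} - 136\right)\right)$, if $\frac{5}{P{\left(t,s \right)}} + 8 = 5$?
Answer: $\frac{259064}{3} \approx 86355.0$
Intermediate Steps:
$P{\left(t,s \right)} = - \frac{5}{3}$ ($P{\left(t,s \right)} = \frac{5}{-8 + 5} = \frac{5}{-3} = 5 \left(- \frac{1}{3}\right) = - \frac{5}{3}$)
$m{\left(F \right)} = - \frac{5}{3}$
$- 376 \left(-92 + \left(m{\left(16 \right)} - 136\right)\right) = - 376 \left(-92 - \frac{413}{3}\right) = \left(-376\right) \left(- \frac{689}{3}\right) = \frac{259064}{3}$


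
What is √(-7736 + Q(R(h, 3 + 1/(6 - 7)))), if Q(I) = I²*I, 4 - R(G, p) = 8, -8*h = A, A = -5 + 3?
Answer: 10*I*√78 ≈ 88.318*I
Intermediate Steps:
A = -2
h = ¼ (h = -⅛*(-2) = ¼ ≈ 0.25000)
R(G, p) = -4 (R(G, p) = 4 - 1*8 = 4 - 8 = -4)
Q(I) = I³
√(-7736 + Q(R(h, 3 + 1/(6 - 7)))) = √(-7736 + (-4)³) = √(-7736 - 64) = √(-7800) = 10*I*√78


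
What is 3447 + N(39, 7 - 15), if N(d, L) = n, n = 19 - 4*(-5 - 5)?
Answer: 3506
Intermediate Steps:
n = 59 (n = 19 - 4*(-10) = 19 + 40 = 59)
N(d, L) = 59
3447 + N(39, 7 - 15) = 3447 + 59 = 3506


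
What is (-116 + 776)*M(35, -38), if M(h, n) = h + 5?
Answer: 26400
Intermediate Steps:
M(h, n) = 5 + h
(-116 + 776)*M(35, -38) = (-116 + 776)*(5 + 35) = 660*40 = 26400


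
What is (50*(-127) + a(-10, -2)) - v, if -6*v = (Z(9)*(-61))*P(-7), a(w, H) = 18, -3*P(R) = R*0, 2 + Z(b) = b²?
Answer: -6332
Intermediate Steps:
Z(b) = -2 + b²
P(R) = 0 (P(R) = -R*0/3 = -⅓*0 = 0)
v = 0 (v = -(-2 + 9²)*(-61)*0/6 = -(-2 + 81)*(-61)*0/6 = -79*(-61)*0/6 = -(-4819)*0/6 = -⅙*0 = 0)
(50*(-127) + a(-10, -2)) - v = (50*(-127) + 18) - 1*0 = (-6350 + 18) + 0 = -6332 + 0 = -6332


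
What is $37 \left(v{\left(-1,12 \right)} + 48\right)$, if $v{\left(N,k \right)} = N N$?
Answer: $1813$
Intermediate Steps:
$v{\left(N,k \right)} = N^{2}$
$37 \left(v{\left(-1,12 \right)} + 48\right) = 37 \left(\left(-1\right)^{2} + 48\right) = 37 \left(1 + 48\right) = 37 \cdot 49 = 1813$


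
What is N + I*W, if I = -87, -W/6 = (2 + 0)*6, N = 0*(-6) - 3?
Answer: 6261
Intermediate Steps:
N = -3 (N = 0 - 3 = -3)
W = -72 (W = -6*(2 + 0)*6 = -12*6 = -6*12 = -72)
N + I*W = -3 - 87*(-72) = -3 + 6264 = 6261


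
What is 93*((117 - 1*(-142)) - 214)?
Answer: 4185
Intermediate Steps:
93*((117 - 1*(-142)) - 214) = 93*((117 + 142) - 214) = 93*(259 - 214) = 93*45 = 4185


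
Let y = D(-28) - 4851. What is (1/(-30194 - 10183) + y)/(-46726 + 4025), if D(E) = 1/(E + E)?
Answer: 10968694745/96551743512 ≈ 0.11360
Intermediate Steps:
D(E) = 1/(2*E)
y = -271657/56 (y = (½)/(-28) - 4851 = (½)*(-1/28) - 4851 = -1/56 - 4851 = -271657/56 ≈ -4851.0)
(1/(-30194 - 10183) + y)/(-46726 + 4025) = (1/(-30194 - 10183) - 271657/56)/(-46726 + 4025) = (1/(-40377) - 271657/56)/(-42701) = (-1/40377 - 271657/56)*(-1/42701) = -10968694745/2261112*(-1/42701) = 10968694745/96551743512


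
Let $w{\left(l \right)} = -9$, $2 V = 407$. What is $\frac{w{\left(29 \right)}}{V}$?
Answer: $- \frac{18}{407} \approx -0.044226$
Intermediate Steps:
$V = \frac{407}{2}$ ($V = \frac{1}{2} \cdot 407 = \frac{407}{2} \approx 203.5$)
$\frac{w{\left(29 \right)}}{V} = - \frac{9}{\frac{407}{2}} = \left(-9\right) \frac{2}{407} = - \frac{18}{407}$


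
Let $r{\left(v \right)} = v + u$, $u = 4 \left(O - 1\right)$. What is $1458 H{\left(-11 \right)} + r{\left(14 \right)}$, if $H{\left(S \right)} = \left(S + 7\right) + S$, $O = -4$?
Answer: $-21876$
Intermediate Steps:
$u = -20$ ($u = 4 \left(-4 - 1\right) = 4 \left(-5\right) = -20$)
$H{\left(S \right)} = 7 + 2 S$ ($H{\left(S \right)} = \left(7 + S\right) + S = 7 + 2 S$)
$r{\left(v \right)} = -20 + v$ ($r{\left(v \right)} = v - 20 = -20 + v$)
$1458 H{\left(-11 \right)} + r{\left(14 \right)} = 1458 \left(7 + 2 \left(-11\right)\right) + \left(-20 + 14\right) = 1458 \left(7 - 22\right) - 6 = 1458 \left(-15\right) - 6 = -21870 - 6 = -21876$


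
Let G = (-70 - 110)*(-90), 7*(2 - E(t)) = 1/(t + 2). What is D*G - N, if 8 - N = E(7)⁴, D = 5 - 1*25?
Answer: -5103841247063/15752961 ≈ -3.2399e+5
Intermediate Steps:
D = -20 (D = 5 - 25 = -20)
E(t) = 2 - 1/(7*(2 + t)) (E(t) = 2 - 1/(7*(t + 2)) = 2 - 1/(7*(2 + t)))
G = 16200 (G = -180*(-90) = 16200)
N = -118116937/15752961 (N = 8 - ((27 + 14*7)/(7*(2 + 7)))⁴ = 8 - ((⅐)*(27 + 98)/9)⁴ = 8 - ((⅐)*(⅑)*125)⁴ = 8 - (125/63)⁴ = 8 - 1*244140625/15752961 = 8 - 244140625/15752961 = -118116937/15752961 ≈ -7.4981)
D*G - N = -20*16200 - 1*(-118116937/15752961) = -324000 + 118116937/15752961 = -5103841247063/15752961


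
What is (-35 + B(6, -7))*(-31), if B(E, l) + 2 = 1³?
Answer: 1116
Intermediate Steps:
B(E, l) = -1 (B(E, l) = -2 + 1³ = -2 + 1 = -1)
(-35 + B(6, -7))*(-31) = (-35 - 1)*(-31) = -36*(-31) = 1116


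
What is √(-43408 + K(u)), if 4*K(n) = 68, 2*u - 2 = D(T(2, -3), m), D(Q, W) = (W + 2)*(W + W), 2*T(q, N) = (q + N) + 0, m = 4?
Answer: I*√43391 ≈ 208.31*I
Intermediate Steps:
T(q, N) = N/2 + q/2 (T(q, N) = ((q + N) + 0)/2 = ((N + q) + 0)/2 = (N + q)/2 = N/2 + q/2)
D(Q, W) = 2*W*(2 + W) (D(Q, W) = (2 + W)*(2*W) = 2*W*(2 + W))
u = 25 (u = 1 + (2*4*(2 + 4))/2 = 1 + (2*4*6)/2 = 1 + (½)*48 = 1 + 24 = 25)
K(n) = 17 (K(n) = (¼)*68 = 17)
√(-43408 + K(u)) = √(-43408 + 17) = √(-43391) = I*√43391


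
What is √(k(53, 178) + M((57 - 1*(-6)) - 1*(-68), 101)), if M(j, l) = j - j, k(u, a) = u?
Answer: √53 ≈ 7.2801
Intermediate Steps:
M(j, l) = 0
√(k(53, 178) + M((57 - 1*(-6)) - 1*(-68), 101)) = √(53 + 0) = √53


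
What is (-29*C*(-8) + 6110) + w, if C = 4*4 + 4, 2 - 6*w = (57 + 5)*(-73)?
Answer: 34514/3 ≈ 11505.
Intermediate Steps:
w = 2264/3 (w = ⅓ - (57 + 5)*(-73)/6 = ⅓ - 31*(-73)/3 = ⅓ - ⅙*(-4526) = ⅓ + 2263/3 = 2264/3 ≈ 754.67)
C = 20 (C = 16 + 4 = 20)
(-29*C*(-8) + 6110) + w = (-29*20*(-8) + 6110) + 2264/3 = (-580*(-8) + 6110) + 2264/3 = (4640 + 6110) + 2264/3 = 10750 + 2264/3 = 34514/3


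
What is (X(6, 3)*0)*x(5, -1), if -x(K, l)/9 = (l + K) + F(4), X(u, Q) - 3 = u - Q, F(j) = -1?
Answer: 0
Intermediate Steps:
X(u, Q) = 3 + u - Q (X(u, Q) = 3 + (u - Q) = 3 + u - Q)
x(K, l) = 9 - 9*K - 9*l (x(K, l) = -9*((l + K) - 1) = -9*((K + l) - 1) = -9*(-1 + K + l) = 9 - 9*K - 9*l)
(X(6, 3)*0)*x(5, -1) = ((3 + 6 - 1*3)*0)*(9 - 9*5 - 9*(-1)) = ((3 + 6 - 3)*0)*(9 - 45 + 9) = (6*0)*(-27) = 0*(-27) = 0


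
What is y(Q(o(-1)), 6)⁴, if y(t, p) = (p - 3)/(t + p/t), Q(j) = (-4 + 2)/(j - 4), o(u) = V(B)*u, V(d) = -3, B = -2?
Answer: 81/625 ≈ 0.12960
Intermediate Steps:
o(u) = -3*u
Q(j) = -2/(-4 + j)
y(t, p) = (-3 + p)/(t + p/t)
y(Q(o(-1)), 6)⁴ = ((-2/(-4 - 3*(-1)))*(-3 + 6)/(6 + (-2/(-4 - 3*(-1)))²))⁴ = (-2/(-4 + 3)*3/(6 + (-2/(-4 + 3))²))⁴ = (-2/(-1)*3/(6 + (-2/(-1))²))⁴ = (-2*(-1)*3/(6 + (-2*(-1))²))⁴ = (2*3/(6 + 2²))⁴ = (2*3/(6 + 4))⁴ = (2*3/10)⁴ = (2*(⅒)*3)⁴ = (⅗)⁴ = 81/625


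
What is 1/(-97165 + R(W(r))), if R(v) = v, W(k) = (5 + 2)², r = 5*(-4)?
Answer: -1/97116 ≈ -1.0297e-5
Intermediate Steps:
r = -20
W(k) = 49 (W(k) = 7² = 49)
1/(-97165 + R(W(r))) = 1/(-97165 + 49) = 1/(-97116) = -1/97116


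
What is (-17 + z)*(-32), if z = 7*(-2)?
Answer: 992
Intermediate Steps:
z = -14
(-17 + z)*(-32) = (-17 - 14)*(-32) = -31*(-32) = 992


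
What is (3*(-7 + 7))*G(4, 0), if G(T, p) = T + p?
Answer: 0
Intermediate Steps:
(3*(-7 + 7))*G(4, 0) = (3*(-7 + 7))*(4 + 0) = (3*0)*4 = 0*4 = 0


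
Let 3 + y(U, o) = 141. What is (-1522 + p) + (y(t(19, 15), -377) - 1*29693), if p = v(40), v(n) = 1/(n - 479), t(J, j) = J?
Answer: -13642804/439 ≈ -31077.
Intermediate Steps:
v(n) = 1/(-479 + n)
y(U, o) = 138 (y(U, o) = -3 + 141 = 138)
p = -1/439 (p = 1/(-479 + 40) = 1/(-439) = -1/439 ≈ -0.0022779)
(-1522 + p) + (y(t(19, 15), -377) - 1*29693) = (-1522 - 1/439) + (138 - 1*29693) = -668159/439 + (138 - 29693) = -668159/439 - 29555 = -13642804/439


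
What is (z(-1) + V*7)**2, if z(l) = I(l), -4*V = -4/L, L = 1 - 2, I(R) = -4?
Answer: 121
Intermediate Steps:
L = -1
V = -1 (V = -(-1)/(-1) = -(-1)*(-1) = -1/4*4 = -1)
z(l) = -4
(z(-1) + V*7)**2 = (-4 - 1*7)**2 = (-4 - 7)**2 = (-11)**2 = 121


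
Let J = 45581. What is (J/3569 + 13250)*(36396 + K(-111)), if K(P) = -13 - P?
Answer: 1727437322514/3569 ≈ 4.8401e+8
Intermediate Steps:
(J/3569 + 13250)*(36396 + K(-111)) = (45581/3569 + 13250)*(36396 + (-13 - 1*(-111))) = (45581*(1/3569) + 13250)*(36396 + (-13 + 111)) = (45581/3569 + 13250)*(36396 + 98) = (47334831/3569)*36494 = 1727437322514/3569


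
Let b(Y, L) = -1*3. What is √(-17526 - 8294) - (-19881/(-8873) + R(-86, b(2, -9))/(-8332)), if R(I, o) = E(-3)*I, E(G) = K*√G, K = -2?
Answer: -19881/8873 + 2*I*√6455 + 43*I*√3/2083 ≈ -2.2406 + 160.72*I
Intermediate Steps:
E(G) = -2*√G
b(Y, L) = -3
R(I, o) = -2*I*I*√3 (R(I, o) = (-2*I*√3)*I = -2*I*I*√3)
√(-17526 - 8294) - (-19881/(-8873) + R(-86, b(2, -9))/(-8332)) = √(-17526 - 8294) - (-19881/(-8873) - 2*I*(-86)*√3/(-8332)) = √(-25820) - (-19881*(-1/8873) + (172*I*√3)*(-1/8332)) = 2*I*√6455 - (19881/8873 - 43*I*√3/2083) = 2*I*√6455 + (-19881/8873 + 43*I*√3/2083) = -19881/8873 + 2*I*√6455 + 43*I*√3/2083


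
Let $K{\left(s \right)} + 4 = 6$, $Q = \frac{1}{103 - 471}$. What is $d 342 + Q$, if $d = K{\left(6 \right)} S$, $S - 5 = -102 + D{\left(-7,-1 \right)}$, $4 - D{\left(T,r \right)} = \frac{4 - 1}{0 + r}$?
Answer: $- \frac{22654081}{368} \approx -61560.0$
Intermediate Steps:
$Q = - \frac{1}{368}$ ($Q = \frac{1}{-368} = - \frac{1}{368} \approx -0.0027174$)
$D{\left(T,r \right)} = 4 - \frac{3}{r}$ ($D{\left(T,r \right)} = 4 - \frac{4 - 1}{0 + r} = 4 - \frac{3}{r}$)
$K{\left(s \right)} = 2$ ($K{\left(s \right)} = -4 + 6 = 2$)
$S = -90$ ($S = 5 - \left(98 - 3\right) = 5 + \left(-102 + \left(4 - -3\right)\right) = 5 + \left(-102 + \left(4 + 3\right)\right) = 5 + \left(-102 + 7\right) = 5 - 95 = -90$)
$d = -180$ ($d = 2 \left(-90\right) = -180$)
$d 342 + Q = \left(-180\right) 342 - \frac{1}{368} = -61560 - \frac{1}{368} = - \frac{22654081}{368}$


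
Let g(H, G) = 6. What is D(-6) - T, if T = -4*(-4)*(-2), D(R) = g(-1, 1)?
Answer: 38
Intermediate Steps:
D(R) = 6
T = -32 (T = 16*(-2) = -32)
D(-6) - T = 6 - 1*(-32) = 6 + 32 = 38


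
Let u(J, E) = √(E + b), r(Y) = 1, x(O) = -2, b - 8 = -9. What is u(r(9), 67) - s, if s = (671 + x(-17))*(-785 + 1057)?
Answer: -181968 + √66 ≈ -1.8196e+5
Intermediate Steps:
b = -1 (b = 8 - 9 = -1)
u(J, E) = √(-1 + E) (u(J, E) = √(E - 1) = √(-1 + E))
s = 181968 (s = (671 - 2)*(-785 + 1057) = 669*272 = 181968)
u(r(9), 67) - s = √(-1 + 67) - 1*181968 = √66 - 181968 = -181968 + √66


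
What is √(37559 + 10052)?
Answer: √47611 ≈ 218.20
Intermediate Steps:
√(37559 + 10052) = √47611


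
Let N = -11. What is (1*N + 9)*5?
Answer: -10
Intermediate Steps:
(1*N + 9)*5 = (1*(-11) + 9)*5 = (-11 + 9)*5 = -2*5 = -10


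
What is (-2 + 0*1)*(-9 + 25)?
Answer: -32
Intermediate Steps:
(-2 + 0*1)*(-9 + 25) = (-2 + 0)*16 = -2*16 = -32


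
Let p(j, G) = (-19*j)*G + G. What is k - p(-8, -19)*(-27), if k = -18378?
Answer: -96867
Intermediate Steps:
p(j, G) = G - 19*G*j (p(j, G) = -19*G*j + G = G - 19*G*j)
k - p(-8, -19)*(-27) = -18378 - (-19*(1 - 19*(-8)))*(-27) = -18378 - (-19*(1 + 152))*(-27) = -18378 - (-19*153)*(-27) = -18378 - (-2907)*(-27) = -18378 - 1*78489 = -18378 - 78489 = -96867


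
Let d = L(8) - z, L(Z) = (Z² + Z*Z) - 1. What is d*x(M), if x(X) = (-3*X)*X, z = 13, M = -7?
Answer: -16758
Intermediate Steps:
L(Z) = -1 + 2*Z² (L(Z) = (Z² + Z²) - 1 = 2*Z² - 1 = -1 + 2*Z²)
x(X) = -3*X²
d = 114 (d = (-1 + 2*8²) - 1*13 = (-1 + 2*64) - 13 = (-1 + 128) - 13 = 127 - 13 = 114)
d*x(M) = 114*(-3*(-7)²) = 114*(-3*49) = 114*(-147) = -16758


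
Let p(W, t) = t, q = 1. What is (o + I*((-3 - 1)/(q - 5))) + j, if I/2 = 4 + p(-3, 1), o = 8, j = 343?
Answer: 361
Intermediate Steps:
I = 10 (I = 2*(4 + 1) = 2*5 = 10)
(o + I*((-3 - 1)/(q - 5))) + j = (8 + 10*((-3 - 1)/(1 - 5))) + 343 = (8 + 10*(-4/(-4))) + 343 = (8 + 10*(-4*(-1/4))) + 343 = (8 + 10*1) + 343 = (8 + 10) + 343 = 18 + 343 = 361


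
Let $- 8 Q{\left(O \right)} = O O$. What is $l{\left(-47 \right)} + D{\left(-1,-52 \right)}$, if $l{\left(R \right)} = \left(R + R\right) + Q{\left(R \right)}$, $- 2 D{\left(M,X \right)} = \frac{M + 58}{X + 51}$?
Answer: $- \frac{2733}{8} \approx -341.63$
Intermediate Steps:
$Q{\left(O \right)} = - \frac{O^{2}}{8}$ ($Q{\left(O \right)} = - \frac{O O}{8} = - \frac{O^{2}}{8}$)
$D{\left(M,X \right)} = - \frac{58 + M}{2 \left(51 + X\right)}$ ($D{\left(M,X \right)} = - \frac{\left(M + 58\right) \frac{1}{X + 51}}{2} = - \frac{\left(58 + M\right) \frac{1}{51 + X}}{2} = - \frac{\frac{1}{51 + X} \left(58 + M\right)}{2} = - \frac{58 + M}{2 \left(51 + X\right)}$)
$l{\left(R \right)} = 2 R - \frac{R^{2}}{8}$ ($l{\left(R \right)} = \left(R + R\right) - \frac{R^{2}}{8} = 2 R - \frac{R^{2}}{8}$)
$l{\left(-47 \right)} + D{\left(-1,-52 \right)} = \frac{1}{8} \left(-47\right) \left(16 - -47\right) + \frac{-58 - -1}{2 \left(51 - 52\right)} = \frac{1}{8} \left(-47\right) \left(16 + 47\right) + \frac{-58 + 1}{2 \left(-1\right)} = \frac{1}{8} \left(-47\right) 63 + \frac{1}{2} \left(-1\right) \left(-57\right) = - \frac{2961}{8} + \frac{57}{2} = - \frac{2733}{8}$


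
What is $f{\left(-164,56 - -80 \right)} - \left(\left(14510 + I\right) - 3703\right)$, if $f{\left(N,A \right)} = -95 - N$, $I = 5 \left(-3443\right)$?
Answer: $6477$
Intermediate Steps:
$I = -17215$
$f{\left(-164,56 - -80 \right)} - \left(\left(14510 + I\right) - 3703\right) = \left(-95 - -164\right) - \left(\left(14510 - 17215\right) - 3703\right) = \left(-95 + 164\right) - \left(-2705 - 3703\right) = 69 - -6408 = 69 + 6408 = 6477$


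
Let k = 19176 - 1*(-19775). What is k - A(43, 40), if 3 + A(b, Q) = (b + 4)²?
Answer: 36745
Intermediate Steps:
k = 38951 (k = 19176 + 19775 = 38951)
A(b, Q) = -3 + (4 + b)² (A(b, Q) = -3 + (b + 4)² = -3 + (4 + b)²)
k - A(43, 40) = 38951 - (-3 + (4 + 43)²) = 38951 - (-3 + 47²) = 38951 - (-3 + 2209) = 38951 - 1*2206 = 38951 - 2206 = 36745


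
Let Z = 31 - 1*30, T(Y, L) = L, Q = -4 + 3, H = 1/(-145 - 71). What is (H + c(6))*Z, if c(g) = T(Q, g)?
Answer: 1295/216 ≈ 5.9954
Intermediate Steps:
H = -1/216 (H = 1/(-216) = -1/216 ≈ -0.0046296)
Q = -1
c(g) = g
Z = 1 (Z = 31 - 30 = 1)
(H + c(6))*Z = (-1/216 + 6)*1 = (1295/216)*1 = 1295/216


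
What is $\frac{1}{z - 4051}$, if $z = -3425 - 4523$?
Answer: $- \frac{1}{11999} \approx -8.334 \cdot 10^{-5}$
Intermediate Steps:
$z = -7948$ ($z = -3425 - 4523 = -7948$)
$\frac{1}{z - 4051} = \frac{1}{-7948 - 4051} = \frac{1}{-11999} = - \frac{1}{11999}$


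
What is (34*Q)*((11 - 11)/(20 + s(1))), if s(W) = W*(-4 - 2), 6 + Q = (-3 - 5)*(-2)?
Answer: 0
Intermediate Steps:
Q = 10 (Q = -6 + (-3 - 5)*(-2) = -6 - 8*(-2) = -6 + 16 = 10)
s(W) = -6*W (s(W) = W*(-6) = -6*W)
(34*Q)*((11 - 11)/(20 + s(1))) = (34*10)*((11 - 11)/(20 - 6*1)) = 340*(0/(20 - 6)) = 340*(0/14) = 340*(0*(1/14)) = 340*0 = 0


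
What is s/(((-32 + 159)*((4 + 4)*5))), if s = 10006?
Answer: 5003/2540 ≈ 1.9697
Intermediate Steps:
s/(((-32 + 159)*((4 + 4)*5))) = 10006/(((-32 + 159)*((4 + 4)*5))) = 10006/((127*(8*5))) = 10006/((127*40)) = 10006/5080 = 10006*(1/5080) = 5003/2540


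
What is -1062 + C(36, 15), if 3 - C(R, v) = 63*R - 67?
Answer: -3260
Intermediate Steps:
C(R, v) = 70 - 63*R (C(R, v) = 3 - (63*R - 67) = 3 - (-67 + 63*R) = 3 + (67 - 63*R) = 70 - 63*R)
-1062 + C(36, 15) = -1062 + (70 - 63*36) = -1062 + (70 - 2268) = -1062 - 2198 = -3260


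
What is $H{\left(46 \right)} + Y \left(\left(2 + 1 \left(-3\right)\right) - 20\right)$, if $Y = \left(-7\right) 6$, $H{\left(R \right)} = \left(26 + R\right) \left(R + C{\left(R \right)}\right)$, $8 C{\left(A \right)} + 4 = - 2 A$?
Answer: $3330$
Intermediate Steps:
$C{\left(A \right)} = - \frac{1}{2} - \frac{A}{4}$ ($C{\left(A \right)} = - \frac{1}{2} + \frac{\left(-2\right) A}{8} = - \frac{1}{2} - \frac{A}{4}$)
$H{\left(R \right)} = \left(26 + R\right) \left(- \frac{1}{2} + \frac{3 R}{4}\right)$ ($H{\left(R \right)} = \left(26 + R\right) \left(R - \left(\frac{1}{2} + \frac{R}{4}\right)\right) = \left(26 + R\right) \left(- \frac{1}{2} + \frac{3 R}{4}\right)$)
$Y = -42$
$H{\left(46 \right)} + Y \left(\left(2 + 1 \left(-3\right)\right) - 20\right) = \left(-13 + 19 \cdot 46 + \frac{3 \cdot 46^{2}}{4}\right) - 42 \left(\left(2 + 1 \left(-3\right)\right) - 20\right) = \left(-13 + 874 + \frac{3}{4} \cdot 2116\right) - 42 \left(\left(2 - 3\right) - 20\right) = \left(-13 + 874 + 1587\right) - 42 \left(-1 - 20\right) = 2448 - -882 = 2448 + 882 = 3330$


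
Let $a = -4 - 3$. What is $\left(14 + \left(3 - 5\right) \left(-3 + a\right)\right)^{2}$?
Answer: $1156$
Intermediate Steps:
$a = -7$ ($a = -4 - 3 = -7$)
$\left(14 + \left(3 - 5\right) \left(-3 + a\right)\right)^{2} = \left(14 + \left(3 - 5\right) \left(-3 - 7\right)\right)^{2} = \left(14 - -20\right)^{2} = \left(14 + 20\right)^{2} = 34^{2} = 1156$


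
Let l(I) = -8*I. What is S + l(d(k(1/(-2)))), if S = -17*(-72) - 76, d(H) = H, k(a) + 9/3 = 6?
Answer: 1124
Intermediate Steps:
k(a) = 3 (k(a) = -3 + 6 = 3)
S = 1148 (S = 1224 - 76 = 1148)
S + l(d(k(1/(-2)))) = 1148 - 8*3 = 1148 - 24 = 1124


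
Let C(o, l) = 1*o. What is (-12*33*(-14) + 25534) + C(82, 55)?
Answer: 31160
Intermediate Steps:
C(o, l) = o
(-12*33*(-14) + 25534) + C(82, 55) = (-12*33*(-14) + 25534) + 82 = (-396*(-14) + 25534) + 82 = (5544 + 25534) + 82 = 31078 + 82 = 31160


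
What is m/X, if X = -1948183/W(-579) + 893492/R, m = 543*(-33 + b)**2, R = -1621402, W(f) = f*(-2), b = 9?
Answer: -1622232157824/8728791371 ≈ -185.85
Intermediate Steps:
W(f) = -2*f
m = 312768 (m = 543*(-33 + 9)**2 = 543*(-24)**2 = 543*576 = 312768)
X = -1579911238151/938791758 (X = -1948183/((-2*(-579))) + 893492/(-1621402) = -1948183/1158 + 893492*(-1/1621402) = -1948183*1/1158 - 446746/810701 = -1948183/1158 - 446746/810701 = -1579911238151/938791758 ≈ -1682.9)
m/X = 312768/(-1579911238151/938791758) = 312768*(-938791758/1579911238151) = -1622232157824/8728791371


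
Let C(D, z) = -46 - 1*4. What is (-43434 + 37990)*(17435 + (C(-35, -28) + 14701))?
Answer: -174676184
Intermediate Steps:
C(D, z) = -50 (C(D, z) = -46 - 4 = -50)
(-43434 + 37990)*(17435 + (C(-35, -28) + 14701)) = (-43434 + 37990)*(17435 + (-50 + 14701)) = -5444*(17435 + 14651) = -5444*32086 = -174676184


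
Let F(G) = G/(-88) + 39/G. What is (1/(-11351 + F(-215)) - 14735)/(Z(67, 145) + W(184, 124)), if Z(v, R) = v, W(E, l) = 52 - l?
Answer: 632774324053/214718127 ≈ 2947.0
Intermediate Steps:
F(G) = 39/G - G/88 (F(G) = G*(-1/88) + 39/G = -G/88 + 39/G = 39/G - G/88)
(1/(-11351 + F(-215)) - 14735)/(Z(67, 145) + W(184, 124)) = (1/(-11351 + (39/(-215) - 1/88*(-215))) - 14735)/(67 + (52 - 1*124)) = (1/(-11351 + (39*(-1/215) + 215/88)) - 14735)/(67 + (52 - 124)) = (1/(-11351 + (-39/215 + 215/88)) - 14735)/(67 - 72) = (1/(-11351 + 42793/18920) - 14735)/(-5) = (1/(-214718127/18920) - 14735)*(-1/5) = (-18920/214718127 - 14735)*(-1/5) = -3163871620265/214718127*(-1/5) = 632774324053/214718127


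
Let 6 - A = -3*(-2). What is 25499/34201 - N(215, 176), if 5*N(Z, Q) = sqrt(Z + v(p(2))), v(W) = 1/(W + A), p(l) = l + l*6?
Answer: 25499/34201 - sqrt(42154)/70 ≈ -2.1875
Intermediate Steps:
p(l) = 7*l (p(l) = l + 6*l = 7*l)
A = 0 (A = 6 - (-3)*(-2) = 6 - 1*6 = 6 - 6 = 0)
v(W) = 1/W (v(W) = 1/(W + 0) = 1/W)
N(Z, Q) = sqrt(1/14 + Z)/5 (N(Z, Q) = sqrt(Z + 1/(7*2))/5 = sqrt(Z + 1/14)/5 = sqrt(1/14 + Z)/5)
25499/34201 - N(215, 176) = 25499/34201 - sqrt(14 + 196*215)/70 = 25499*(1/34201) - sqrt(14 + 42140)/70 = 25499/34201 - sqrt(42154)/70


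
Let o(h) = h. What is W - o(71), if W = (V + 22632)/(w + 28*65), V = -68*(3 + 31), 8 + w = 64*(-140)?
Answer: -131957/1787 ≈ -73.843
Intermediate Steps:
w = -8968 (w = -8 + 64*(-140) = -8 - 8960 = -8968)
V = -2312 (V = -68*34 = -2312)
W = -5080/1787 (W = (-2312 + 22632)/(-8968 + 28*65) = 20320/(-8968 + 1820) = 20320/(-7148) = 20320*(-1/7148) = -5080/1787 ≈ -2.8428)
W - o(71) = -5080/1787 - 1*71 = -5080/1787 - 71 = -131957/1787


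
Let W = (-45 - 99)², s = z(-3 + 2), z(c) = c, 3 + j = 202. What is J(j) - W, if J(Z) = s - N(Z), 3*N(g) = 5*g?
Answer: -63206/3 ≈ -21069.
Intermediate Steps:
N(g) = 5*g/3 (N(g) = (5*g)/3 = 5*g/3)
j = 199 (j = -3 + 202 = 199)
s = -1 (s = -3 + 2 = -1)
W = 20736 (W = (-144)² = 20736)
J(Z) = -1 - 5*Z/3
J(j) - W = (-1 - 5/3*199) - 1*20736 = (-1 - 995/3) - 20736 = -998/3 - 20736 = -63206/3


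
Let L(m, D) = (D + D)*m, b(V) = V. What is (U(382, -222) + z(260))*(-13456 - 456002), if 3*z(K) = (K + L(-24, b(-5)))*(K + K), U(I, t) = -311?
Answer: -40540358562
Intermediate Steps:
L(m, D) = 2*D*m (L(m, D) = (2*D)*m = 2*D*m)
z(K) = 2*K*(240 + K)/3 (z(K) = ((K + 2*(-5)*(-24))*(K + K))/3 = ((K + 240)*(2*K))/3 = ((240 + K)*(2*K))/3 = (2*K*(240 + K))/3 = 2*K*(240 + K)/3)
(U(382, -222) + z(260))*(-13456 - 456002) = (-311 + (⅔)*260*(240 + 260))*(-13456 - 456002) = (-311 + (⅔)*260*500)*(-469458) = (-311 + 260000/3)*(-469458) = (259067/3)*(-469458) = -40540358562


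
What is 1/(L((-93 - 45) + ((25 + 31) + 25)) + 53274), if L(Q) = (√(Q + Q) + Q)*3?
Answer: 17701/939976545 - I*√114/939976545 ≈ 1.8831e-5 - 1.1359e-8*I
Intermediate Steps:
L(Q) = 3*Q + 3*√2*√Q (L(Q) = (√(2*Q) + Q)*3 = (√2*√Q + Q)*3 = (Q + √2*√Q)*3 = 3*Q + 3*√2*√Q)
1/(L((-93 - 45) + ((25 + 31) + 25)) + 53274) = 1/((3*((-93 - 45) + ((25 + 31) + 25)) + 3*√2*√((-93 - 45) + ((25 + 31) + 25))) + 53274) = 1/((3*(-138 + (56 + 25)) + 3*√2*√(-138 + (56 + 25))) + 53274) = 1/((3*(-138 + 81) + 3*√2*√(-138 + 81)) + 53274) = 1/((3*(-57) + 3*√2*√(-57)) + 53274) = 1/((-171 + 3*√2*(I*√57)) + 53274) = 1/((-171 + 3*I*√114) + 53274) = 1/(53103 + 3*I*√114)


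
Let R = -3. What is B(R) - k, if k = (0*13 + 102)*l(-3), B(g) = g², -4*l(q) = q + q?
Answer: -144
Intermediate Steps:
l(q) = -q/2 (l(q) = -(q + q)/4 = -q/2)
k = 153 (k = (0*13 + 102)*(-½*(-3)) = (0 + 102)*(3/2) = 102*(3/2) = 153)
B(R) - k = (-3)² - 1*153 = 9 - 153 = -144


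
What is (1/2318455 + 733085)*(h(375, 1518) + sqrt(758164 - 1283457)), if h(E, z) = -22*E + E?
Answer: -2676908719289700/463691 + 1699624583676*I*sqrt(525293)/2318455 ≈ -5.773e+9 + 5.3132e+8*I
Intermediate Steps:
h(E, z) = -21*E
(1/2318455 + 733085)*(h(375, 1518) + sqrt(758164 - 1283457)) = (1/2318455 + 733085)*(-21*375 + sqrt(758164 - 1283457)) = (1/2318455 + 733085)*(-7875 + sqrt(-525293)) = 1699624583676*(-7875 + I*sqrt(525293))/2318455 = -2676908719289700/463691 + 1699624583676*I*sqrt(525293)/2318455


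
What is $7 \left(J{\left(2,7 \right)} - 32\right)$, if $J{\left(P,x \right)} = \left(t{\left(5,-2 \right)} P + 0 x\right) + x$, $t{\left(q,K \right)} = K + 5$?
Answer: $-133$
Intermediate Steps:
$t{\left(q,K \right)} = 5 + K$
$J{\left(P,x \right)} = x + 3 P$ ($J{\left(P,x \right)} = \left(\left(5 - 2\right) P + 0 x\right) + x = \left(3 P + 0\right) + x = 3 P + x = x + 3 P$)
$7 \left(J{\left(2,7 \right)} - 32\right) = 7 \left(\left(7 + 3 \cdot 2\right) - 32\right) = 7 \left(\left(7 + 6\right) - 32\right) = 7 \left(13 - 32\right) = 7 \left(-19\right) = -133$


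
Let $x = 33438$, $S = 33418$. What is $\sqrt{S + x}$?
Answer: $2 \sqrt{16714} \approx 258.57$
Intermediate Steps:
$\sqrt{S + x} = \sqrt{33418 + 33438} = \sqrt{66856} = 2 \sqrt{16714}$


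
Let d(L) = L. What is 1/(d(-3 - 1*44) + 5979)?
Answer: 1/5932 ≈ 0.00016858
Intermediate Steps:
1/(d(-3 - 1*44) + 5979) = 1/((-3 - 1*44) + 5979) = 1/((-3 - 44) + 5979) = 1/(-47 + 5979) = 1/5932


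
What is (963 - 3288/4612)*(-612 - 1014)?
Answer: -1804074642/1153 ≈ -1.5647e+6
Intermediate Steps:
(963 - 3288/4612)*(-612 - 1014) = (963 - 3288*1/4612)*(-1626) = (963 - 822/1153)*(-1626) = (1109517/1153)*(-1626) = -1804074642/1153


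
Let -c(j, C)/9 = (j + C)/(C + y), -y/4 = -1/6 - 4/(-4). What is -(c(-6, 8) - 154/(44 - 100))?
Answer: 31/28 ≈ 1.1071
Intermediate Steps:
y = -10/3 (y = -4*(-1/6 - 4/(-4)) = -4*(-1*⅙ - 4*(-¼)) = -4*(-⅙ + 1) = -4*⅚ = -10/3 ≈ -3.3333)
c(j, C) = -9*(C + j)/(-10/3 + C) (c(j, C) = -9*(j + C)/(C - 10/3) = -9*(C + j)/(-10/3 + C))
-(c(-6, 8) - 154/(44 - 100)) = -(27*(-1*8 - 1*(-6))/(-10 + 3*8) - 154/(44 - 100)) = -(27*(-8 + 6)/(-10 + 24) - 154/(-56)) = -(27*(-2)/14 - 1/56*(-154)) = -(27*(1/14)*(-2) + 11/4) = -(-27/7 + 11/4) = -1*(-31/28) = 31/28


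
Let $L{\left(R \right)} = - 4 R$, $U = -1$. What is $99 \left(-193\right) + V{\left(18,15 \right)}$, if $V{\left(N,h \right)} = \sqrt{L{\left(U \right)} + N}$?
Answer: $-19107 + \sqrt{22} \approx -19102.0$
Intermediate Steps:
$V{\left(N,h \right)} = \sqrt{4 + N}$ ($V{\left(N,h \right)} = \sqrt{\left(-4\right) \left(-1\right) + N} = \sqrt{4 + N}$)
$99 \left(-193\right) + V{\left(18,15 \right)} = 99 \left(-193\right) + \sqrt{4 + 18} = -19107 + \sqrt{22}$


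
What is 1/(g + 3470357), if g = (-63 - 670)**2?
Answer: 1/4007646 ≈ 2.4952e-7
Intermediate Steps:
g = 537289 (g = (-733)**2 = 537289)
1/(g + 3470357) = 1/(537289 + 3470357) = 1/4007646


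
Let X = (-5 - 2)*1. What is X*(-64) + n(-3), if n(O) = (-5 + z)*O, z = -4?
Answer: 475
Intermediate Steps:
X = -7 (X = -7*1 = -7)
n(O) = -9*O (n(O) = (-5 - 4)*O = -9*O)
X*(-64) + n(-3) = -7*(-64) - 9*(-3) = 448 + 27 = 475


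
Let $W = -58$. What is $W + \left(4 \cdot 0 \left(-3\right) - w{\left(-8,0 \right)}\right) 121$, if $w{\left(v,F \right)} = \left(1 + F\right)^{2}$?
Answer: $-179$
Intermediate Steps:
$W + \left(4 \cdot 0 \left(-3\right) - w{\left(-8,0 \right)}\right) 121 = -58 + \left(4 \cdot 0 \left(-3\right) - \left(1 + 0\right)^{2}\right) 121 = -58 + \left(0 \left(-3\right) - 1^{2}\right) 121 = -58 + \left(0 - 1\right) 121 = -58 - 121 = -179$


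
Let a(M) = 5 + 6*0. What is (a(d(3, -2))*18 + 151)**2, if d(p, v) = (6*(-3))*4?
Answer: 58081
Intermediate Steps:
d(p, v) = -72 (d(p, v) = -18*4 = -72)
a(M) = 5 (a(M) = 5 + 0 = 5)
(a(d(3, -2))*18 + 151)**2 = (5*18 + 151)**2 = (90 + 151)**2 = 241**2 = 58081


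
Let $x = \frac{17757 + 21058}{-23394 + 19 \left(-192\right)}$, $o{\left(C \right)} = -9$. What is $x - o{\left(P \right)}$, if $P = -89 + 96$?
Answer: $\frac{204563}{27042} \approx 7.5646$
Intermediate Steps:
$P = 7$
$x = - \frac{38815}{27042}$ ($x = \frac{38815}{-23394 - 3648} = \frac{38815}{-27042} = 38815 \left(- \frac{1}{27042}\right) = - \frac{38815}{27042} \approx -1.4354$)
$x - o{\left(P \right)} = - \frac{38815}{27042} - -9 = - \frac{38815}{27042} + 9 = \frac{204563}{27042}$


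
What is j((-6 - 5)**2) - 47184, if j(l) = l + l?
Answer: -46942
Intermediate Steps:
j(l) = 2*l
j((-6 - 5)**2) - 47184 = 2*(-6 - 5)**2 - 47184 = 2*(-11)**2 - 47184 = 2*121 - 47184 = 242 - 47184 = -46942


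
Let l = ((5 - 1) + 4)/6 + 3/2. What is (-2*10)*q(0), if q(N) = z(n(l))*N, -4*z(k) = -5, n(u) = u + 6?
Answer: 0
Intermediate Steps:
l = 17/6 (l = (4 + 4)*(1/6) + 3*(1/2) = 8*(1/6) + 3/2 = 4/3 + 3/2 = 17/6 ≈ 2.8333)
n(u) = 6 + u
z(k) = 5/4 (z(k) = -1/4*(-5) = 5/4)
q(N) = 5*N/4
(-2*10)*q(0) = (-2*10)*((5/4)*0) = -20*0 = 0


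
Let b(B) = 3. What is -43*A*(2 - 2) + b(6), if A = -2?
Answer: 3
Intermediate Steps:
-43*A*(2 - 2) + b(6) = -(-86)*(2 - 2) + 3 = -(-86)*0 + 3 = -43*0 + 3 = 0 + 3 = 3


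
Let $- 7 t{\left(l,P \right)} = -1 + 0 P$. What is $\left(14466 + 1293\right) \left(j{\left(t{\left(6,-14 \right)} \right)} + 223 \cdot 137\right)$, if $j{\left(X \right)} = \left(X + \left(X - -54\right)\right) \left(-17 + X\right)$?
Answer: $\frac{22884573681}{49} \approx 4.6703 \cdot 10^{8}$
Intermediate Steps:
$t{\left(l,P \right)} = \frac{1}{7}$ ($t{\left(l,P \right)} = - \frac{-1 + 0 P}{7} = - \frac{-1 + 0}{7} = \left(- \frac{1}{7}\right) \left(-1\right) = \frac{1}{7}$)
$j{\left(X \right)} = \left(-17 + X\right) \left(54 + 2 X\right)$ ($j{\left(X \right)} = \left(X + \left(X + 54\right)\right) \left(-17 + X\right) = \left(X + \left(54 + X\right)\right) \left(-17 + X\right) = \left(54 + 2 X\right) \left(-17 + X\right) = \left(-17 + X\right) \left(54 + 2 X\right)$)
$\left(14466 + 1293\right) \left(j{\left(t{\left(6,-14 \right)} \right)} + 223 \cdot 137\right) = \left(14466 + 1293\right) \left(\left(-918 + \frac{2}{49} + 20 \cdot \frac{1}{7}\right) + 223 \cdot 137\right) = 15759 \left(\left(-918 + 2 \cdot \frac{1}{49} + \frac{20}{7}\right) + 30551\right) = 15759 \left(\left(-918 + \frac{2}{49} + \frac{20}{7}\right) + 30551\right) = 15759 \left(- \frac{44840}{49} + 30551\right) = 15759 \cdot \frac{1452159}{49} = \frac{22884573681}{49}$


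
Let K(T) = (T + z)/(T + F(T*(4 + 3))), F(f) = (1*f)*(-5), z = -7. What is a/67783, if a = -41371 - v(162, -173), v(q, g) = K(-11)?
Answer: -7736368/12675421 ≈ -0.61034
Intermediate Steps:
F(f) = -5*f (F(f) = f*(-5) = -5*f)
K(T) = -(-7 + T)/(34*T) (K(T) = (T - 7)/(T - 5*T*(4 + 3)) = (-7 + T)/(T - 5*T*7) = (-7 + T)/(T - 35*T) = (-7 + T)/((-34*T)) = (-7 + T)*(-1/(34*T)) = -(-7 + T)/(34*T))
v(q, g) = -9/187 (v(q, g) = (1/34)*(7 - 1*(-11))/(-11) = (1/34)*(-1/11)*(7 + 11) = (1/34)*(-1/11)*18 = -9/187)
a = -7736368/187 (a = -41371 - 1*(-9/187) = -41371 + 9/187 = -7736368/187 ≈ -41371.)
a/67783 = -7736368/187/67783 = -7736368/187*1/67783 = -7736368/12675421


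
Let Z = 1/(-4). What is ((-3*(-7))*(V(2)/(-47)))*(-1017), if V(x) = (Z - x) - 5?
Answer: -619353/188 ≈ -3294.4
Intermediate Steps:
Z = -¼ ≈ -0.25000
V(x) = -21/4 - x (V(x) = (-¼ - x) - 5 = -21/4 - x)
((-3*(-7))*(V(2)/(-47)))*(-1017) = ((-3*(-7))*((-21/4 - 1*2)/(-47)))*(-1017) = (21*((-21/4 - 2)*(-1/47)))*(-1017) = (21*(-29/4*(-1/47)))*(-1017) = (21*(29/188))*(-1017) = (609/188)*(-1017) = -619353/188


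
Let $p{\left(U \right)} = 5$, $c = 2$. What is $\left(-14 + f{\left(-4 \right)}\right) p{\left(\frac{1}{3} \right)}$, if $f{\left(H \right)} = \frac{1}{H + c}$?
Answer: $- \frac{145}{2} \approx -72.5$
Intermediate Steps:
$f{\left(H \right)} = \frac{1}{2 + H}$ ($f{\left(H \right)} = \frac{1}{H + 2} = \frac{1}{2 + H}$)
$\left(-14 + f{\left(-4 \right)}\right) p{\left(\frac{1}{3} \right)} = \left(-14 + \frac{1}{2 - 4}\right) 5 = \left(-14 + \frac{1}{-2}\right) 5 = \left(-14 - \frac{1}{2}\right) 5 = \left(- \frac{29}{2}\right) 5 = - \frac{145}{2}$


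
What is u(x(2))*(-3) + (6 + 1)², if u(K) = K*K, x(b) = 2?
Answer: 37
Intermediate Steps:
u(K) = K²
u(x(2))*(-3) + (6 + 1)² = 2²*(-3) + (6 + 1)² = 4*(-3) + 7² = -12 + 49 = 37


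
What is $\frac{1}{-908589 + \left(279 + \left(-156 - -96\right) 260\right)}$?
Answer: $- \frac{1}{923910} \approx -1.0824 \cdot 10^{-6}$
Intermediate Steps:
$\frac{1}{-908589 + \left(279 + \left(-156 - -96\right) 260\right)} = \frac{1}{-908589 + \left(279 + \left(-156 + 96\right) 260\right)} = \frac{1}{-908589 + \left(279 - 15600\right)} = \frac{1}{-908589 - 15321} = \frac{1}{-923910} = - \frac{1}{923910}$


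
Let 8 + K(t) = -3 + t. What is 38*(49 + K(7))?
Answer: 1710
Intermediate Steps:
K(t) = -11 + t (K(t) = -8 + (-3 + t) = -11 + t)
38*(49 + K(7)) = 38*(49 + (-11 + 7)) = 38*(49 - 4) = 38*45 = 1710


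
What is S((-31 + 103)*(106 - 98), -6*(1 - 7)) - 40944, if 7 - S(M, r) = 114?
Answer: -41051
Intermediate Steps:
S(M, r) = -107 (S(M, r) = 7 - 1*114 = 7 - 114 = -107)
S((-31 + 103)*(106 - 98), -6*(1 - 7)) - 40944 = -107 - 40944 = -41051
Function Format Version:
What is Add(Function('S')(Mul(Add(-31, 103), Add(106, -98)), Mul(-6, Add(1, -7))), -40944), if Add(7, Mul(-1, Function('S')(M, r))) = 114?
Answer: -41051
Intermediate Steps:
Function('S')(M, r) = -107 (Function('S')(M, r) = Add(7, Mul(-1, 114)) = Add(7, -114) = -107)
Add(Function('S')(Mul(Add(-31, 103), Add(106, -98)), Mul(-6, Add(1, -7))), -40944) = Add(-107, -40944) = -41051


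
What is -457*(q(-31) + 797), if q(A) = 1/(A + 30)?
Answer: -363772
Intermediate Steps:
q(A) = 1/(30 + A)
-457*(q(-31) + 797) = -457*(1/(30 - 31) + 797) = -457*(1/(-1) + 797) = -457*(-1 + 797) = -457*796 = -363772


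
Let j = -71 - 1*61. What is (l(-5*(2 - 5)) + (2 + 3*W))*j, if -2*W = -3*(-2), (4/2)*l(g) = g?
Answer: -66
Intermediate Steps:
j = -132 (j = -71 - 61 = -132)
l(g) = g/2
W = -3 (W = -(-3)*(-2)/2 = -½*6 = -3)
(l(-5*(2 - 5)) + (2 + 3*W))*j = ((-5*(2 - 5))/2 + (2 + 3*(-3)))*(-132) = ((-5*(-3))/2 + (2 - 9))*(-132) = ((½)*15 - 7)*(-132) = (15/2 - 7)*(-132) = (½)*(-132) = -66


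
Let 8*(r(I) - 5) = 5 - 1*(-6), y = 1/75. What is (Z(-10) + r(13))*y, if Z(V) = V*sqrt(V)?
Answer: 17/200 - 2*I*sqrt(10)/15 ≈ 0.085 - 0.42164*I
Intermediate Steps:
y = 1/75 ≈ 0.013333
r(I) = 51/8 (r(I) = 5 + (5 - 1*(-6))/8 = 5 + (5 + 6)/8 = 5 + (1/8)*11 = 5 + 11/8 = 51/8)
Z(V) = V**(3/2)
(Z(-10) + r(13))*y = ((-10)**(3/2) + 51/8)*(1/75) = (-10*I*sqrt(10) + 51/8)*(1/75) = (51/8 - 10*I*sqrt(10))*(1/75) = 17/200 - 2*I*sqrt(10)/15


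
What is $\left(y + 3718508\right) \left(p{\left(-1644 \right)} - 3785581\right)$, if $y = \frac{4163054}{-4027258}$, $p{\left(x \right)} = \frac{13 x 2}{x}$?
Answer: $- \frac{28345075431131447775}{2013629} \approx -1.4077 \cdot 10^{13}$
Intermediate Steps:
$p{\left(x \right)} = 26$ ($p{\left(x \right)} = \frac{26 x}{x} = 26$)
$y = - \frac{2081527}{2013629}$ ($y = 4163054 \left(- \frac{1}{4027258}\right) = - \frac{2081527}{2013629} \approx -1.0337$)
$\left(y + 3718508\right) \left(p{\left(-1644 \right)} - 3785581\right) = \left(- \frac{2081527}{2013629} + 3718508\right) \left(26 - 3785581\right) = \frac{7487693464005}{2013629} \left(-3785555\right) = - \frac{28345075431131447775}{2013629}$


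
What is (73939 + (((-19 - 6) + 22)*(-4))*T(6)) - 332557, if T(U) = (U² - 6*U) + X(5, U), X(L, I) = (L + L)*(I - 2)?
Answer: -258138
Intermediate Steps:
X(L, I) = 2*L*(-2 + I) (X(L, I) = (2*L)*(-2 + I) = 2*L*(-2 + I))
T(U) = -20 + U² + 4*U (T(U) = (U² - 6*U) + 2*5*(-2 + U) = (U² - 6*U) + (-20 + 10*U) = -20 + U² + 4*U)
(73939 + (((-19 - 6) + 22)*(-4))*T(6)) - 332557 = (73939 + (((-19 - 6) + 22)*(-4))*(-20 + 6² + 4*6)) - 332557 = (73939 + ((-25 + 22)*(-4))*(-20 + 36 + 24)) - 332557 = (73939 - 3*(-4)*40) - 332557 = (73939 + 12*40) - 332557 = (73939 + 480) - 332557 = 74419 - 332557 = -258138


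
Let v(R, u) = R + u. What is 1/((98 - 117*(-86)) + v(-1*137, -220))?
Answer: 1/9803 ≈ 0.00010201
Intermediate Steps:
1/((98 - 117*(-86)) + v(-1*137, -220)) = 1/((98 - 117*(-86)) + (-1*137 - 220)) = 1/((98 + 10062) + (-137 - 220)) = 1/(10160 - 357) = 1/9803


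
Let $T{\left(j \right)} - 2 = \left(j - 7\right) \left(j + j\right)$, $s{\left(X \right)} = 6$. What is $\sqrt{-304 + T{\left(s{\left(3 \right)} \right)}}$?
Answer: $i \sqrt{314} \approx 17.72 i$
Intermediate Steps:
$T{\left(j \right)} = 2 + 2 j \left(-7 + j\right)$ ($T{\left(j \right)} = 2 + \left(j - 7\right) \left(j + j\right) = 2 + \left(-7 + j\right) 2 j = 2 + 2 j \left(-7 + j\right)$)
$\sqrt{-304 + T{\left(s{\left(3 \right)} \right)}} = \sqrt{-304 + \left(2 - 84 + 2 \cdot 6^{2}\right)} = \sqrt{-304 + \left(2 - 84 + 2 \cdot 36\right)} = \sqrt{-304 + \left(2 - 84 + 72\right)} = \sqrt{-304 - 10} = \sqrt{-314} = i \sqrt{314}$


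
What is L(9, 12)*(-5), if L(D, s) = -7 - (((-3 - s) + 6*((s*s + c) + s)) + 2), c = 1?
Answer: 4680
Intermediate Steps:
L(D, s) = -12 - 6*s**2 - 5*s (L(D, s) = -7 - (((-3 - s) + 6*((s*s + 1) + s)) + 2) = -7 - (((-3 - s) + 6*((s**2 + 1) + s)) + 2) = -7 - (((-3 - s) + 6*((1 + s**2) + s)) + 2) = -7 - (((-3 - s) + 6*(1 + s + s**2)) + 2) = -7 - (((-3 - s) + (6 + 6*s + 6*s**2)) + 2) = -7 - ((3 + 5*s + 6*s**2) + 2) = -7 - (5 + 5*s + 6*s**2) = -7 + (-5 - 6*s**2 - 5*s) = -12 - 6*s**2 - 5*s)
L(9, 12)*(-5) = (-12 - 6*12**2 - 5*12)*(-5) = (-12 - 6*144 - 60)*(-5) = (-12 - 864 - 60)*(-5) = -936*(-5) = 4680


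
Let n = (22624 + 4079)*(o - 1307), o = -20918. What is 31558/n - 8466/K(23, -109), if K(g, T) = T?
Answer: 5024348925728/64688685075 ≈ 77.670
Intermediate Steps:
n = -593474175 (n = (22624 + 4079)*(-20918 - 1307) = 26703*(-22225) = -593474175)
31558/n - 8466/K(23, -109) = 31558/(-593474175) - 8466/(-109) = 31558*(-1/593474175) - 8466*(-1/109) = -31558/593474175 + 8466/109 = 5024348925728/64688685075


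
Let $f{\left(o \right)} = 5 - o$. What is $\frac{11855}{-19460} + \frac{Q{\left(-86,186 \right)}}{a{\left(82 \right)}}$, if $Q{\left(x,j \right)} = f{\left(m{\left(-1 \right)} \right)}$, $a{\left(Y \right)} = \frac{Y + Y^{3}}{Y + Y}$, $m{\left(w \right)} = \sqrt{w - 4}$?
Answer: $- \frac{3181211}{5234740} - \frac{2 i \sqrt{5}}{6725} \approx -0.60771 - 0.000665 i$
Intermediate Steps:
$m{\left(w \right)} = \sqrt{-4 + w}$
$a{\left(Y \right)} = \frac{Y + Y^{3}}{2 Y}$
$Q{\left(x,j \right)} = 5 - i \sqrt{5}$ ($Q{\left(x,j \right)} = 5 - \sqrt{-4 - 1} = 5 - \sqrt{-5} = 5 - i \sqrt{5}$)
$\frac{11855}{-19460} + \frac{Q{\left(-86,186 \right)}}{a{\left(82 \right)}} = \frac{11855}{-19460} + \frac{5 - i \sqrt{5}}{\frac{1}{2} + \frac{82^{2}}{2}} = 11855 \left(- \frac{1}{19460}\right) + \frac{5 - i \sqrt{5}}{\frac{1}{2} + \frac{1}{2} \cdot 6724} = - \frac{2371}{3892} + \frac{5 - i \sqrt{5}}{\frac{1}{2} + 3362} = - \frac{2371}{3892} + \frac{5 - i \sqrt{5}}{\frac{6725}{2}} = - \frac{2371}{3892} + \left(5 - i \sqrt{5}\right) \frac{2}{6725} = - \frac{2371}{3892} + \left(\frac{2}{1345} - \frac{2 i \sqrt{5}}{6725}\right) = - \frac{3181211}{5234740} - \frac{2 i \sqrt{5}}{6725}$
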